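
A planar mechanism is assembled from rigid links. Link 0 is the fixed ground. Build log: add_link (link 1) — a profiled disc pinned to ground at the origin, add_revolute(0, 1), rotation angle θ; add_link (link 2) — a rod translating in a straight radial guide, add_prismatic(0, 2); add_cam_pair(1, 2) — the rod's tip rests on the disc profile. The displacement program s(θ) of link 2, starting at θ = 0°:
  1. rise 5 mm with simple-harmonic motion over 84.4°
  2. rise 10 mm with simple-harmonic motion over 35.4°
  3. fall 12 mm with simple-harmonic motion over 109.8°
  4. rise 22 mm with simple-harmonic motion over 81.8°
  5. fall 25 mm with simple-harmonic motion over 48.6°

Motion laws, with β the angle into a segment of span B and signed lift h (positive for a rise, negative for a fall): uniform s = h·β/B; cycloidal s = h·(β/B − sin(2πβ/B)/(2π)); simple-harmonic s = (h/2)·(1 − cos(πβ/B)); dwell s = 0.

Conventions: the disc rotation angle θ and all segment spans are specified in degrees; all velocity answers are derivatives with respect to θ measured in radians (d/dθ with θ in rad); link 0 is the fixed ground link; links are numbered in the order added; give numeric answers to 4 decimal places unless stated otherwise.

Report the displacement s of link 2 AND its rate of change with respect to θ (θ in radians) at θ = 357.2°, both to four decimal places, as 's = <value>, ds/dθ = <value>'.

seg 1 [0°–84.4°] simple-harmonic, h=5: full span → s += 5 → s = 5.0000
seg 2 [84.4°–119.8°] simple-harmonic, h=10: full span → s += 10 → s = 15.0000
seg 3 [119.8°–229.6°] simple-harmonic, h=-12: full span → s += -12 → s = 3.0000
seg 4 [229.6°–311.4°] simple-harmonic, h=22: full span → s += 22 → s = 25.0000
seg 5 [311.4°–360°] simple-harmonic, h=-25: θ=357.2° here. β=45.8, B=48.6. -25/2·(1 − cos(π·0.9424)) = -24.7958 → s = 0.2042
velocity in seg [311.4°–360°] (simple-harmonic), θ in radians: β = 45.8° = 0.7994 rad, B = 48.6° = 0.8482 rad; ds/dθ = (πh/(2B)) sin(πβ/B) = (π·(-25)/(2·0.8482)) sin(π·0.9424) = -8.333819 mm/rad

s = 0.2042, ds/dθ = -8.3338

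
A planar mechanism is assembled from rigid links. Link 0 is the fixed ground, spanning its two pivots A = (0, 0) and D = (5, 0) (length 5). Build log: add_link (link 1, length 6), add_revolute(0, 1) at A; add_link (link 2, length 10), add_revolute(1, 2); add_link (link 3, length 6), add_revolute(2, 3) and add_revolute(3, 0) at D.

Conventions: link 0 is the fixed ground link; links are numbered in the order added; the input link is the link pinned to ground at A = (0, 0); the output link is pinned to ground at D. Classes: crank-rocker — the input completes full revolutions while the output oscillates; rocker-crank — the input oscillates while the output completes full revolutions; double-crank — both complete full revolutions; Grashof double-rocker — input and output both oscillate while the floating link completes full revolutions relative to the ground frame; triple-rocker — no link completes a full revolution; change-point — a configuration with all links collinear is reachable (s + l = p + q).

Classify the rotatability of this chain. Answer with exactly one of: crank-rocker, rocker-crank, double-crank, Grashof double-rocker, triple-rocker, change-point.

lengths: ground=5, input=6, coupler=10, output=6
sorted: s=5 (shortest), l=10 (longest), p+q=12
s + l = 15 vs p + q = 12
s + l > p + q → non-Grashof → no link fully rotates → triple-rocker

triple-rocker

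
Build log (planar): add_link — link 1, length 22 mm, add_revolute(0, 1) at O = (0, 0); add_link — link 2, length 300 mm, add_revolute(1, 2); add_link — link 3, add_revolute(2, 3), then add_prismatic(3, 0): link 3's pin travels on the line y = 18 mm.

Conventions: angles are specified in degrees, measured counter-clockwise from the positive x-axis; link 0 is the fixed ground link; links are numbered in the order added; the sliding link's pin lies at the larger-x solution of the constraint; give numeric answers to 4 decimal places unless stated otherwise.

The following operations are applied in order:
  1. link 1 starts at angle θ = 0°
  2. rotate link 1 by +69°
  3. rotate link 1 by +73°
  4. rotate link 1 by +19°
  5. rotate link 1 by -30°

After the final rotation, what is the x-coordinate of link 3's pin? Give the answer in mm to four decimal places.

geometry: r = 22 mm, L = 300 mm, e = 18 mm; θ starts at 0°
rotate link 1 by +69°: θ ← 0° +69° = 69°
rotate link 1 by +73°: θ ← 69° +73° = 142°
rotate link 1 by +19°: θ ← 142° +19° = 161°
rotate link 1 by -30°: θ ← 161° -30° = 131°
crank pin P = (r cos θ, r sin θ) = (-14.433299, 16.603611)
h = r sin θ − e = 16.603611 − 18 = -1.396389
x = r cos θ + √(L² − h²) = -14.433299 + 299.996750 = 285.563452

285.5635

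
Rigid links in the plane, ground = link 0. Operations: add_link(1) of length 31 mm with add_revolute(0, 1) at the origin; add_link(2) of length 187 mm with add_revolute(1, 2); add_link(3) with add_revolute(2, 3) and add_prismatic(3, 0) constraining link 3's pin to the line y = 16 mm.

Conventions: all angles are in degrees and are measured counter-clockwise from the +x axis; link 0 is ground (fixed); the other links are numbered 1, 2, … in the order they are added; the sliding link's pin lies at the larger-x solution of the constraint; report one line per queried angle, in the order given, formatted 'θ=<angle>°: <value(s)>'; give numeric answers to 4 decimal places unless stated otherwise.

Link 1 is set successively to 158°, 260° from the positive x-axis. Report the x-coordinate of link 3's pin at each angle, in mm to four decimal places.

geometry: r = 31 mm, L = 187 mm, e = 16 mm
θ=158°: crank pin P = (r cos θ, r sin θ) = (-28.742699, 11.612804)
θ=158°: h = r sin θ − e = 11.612804 − 16 = -4.387196
θ=158°: x = r cos θ + √(L² − h²) = -28.742699 + 186.948529 = 158.205830
θ=260°: crank pin P = (r cos θ, r sin θ) = (-5.383094, -30.529040)
θ=260°: h = r sin θ − e = -30.529040 − 16 = -46.529040
θ=260°: x = r cos θ + √(L² − h²) = -5.383094 + 181.118879 = 175.735786

θ=158°: 158.2058
θ=260°: 175.7358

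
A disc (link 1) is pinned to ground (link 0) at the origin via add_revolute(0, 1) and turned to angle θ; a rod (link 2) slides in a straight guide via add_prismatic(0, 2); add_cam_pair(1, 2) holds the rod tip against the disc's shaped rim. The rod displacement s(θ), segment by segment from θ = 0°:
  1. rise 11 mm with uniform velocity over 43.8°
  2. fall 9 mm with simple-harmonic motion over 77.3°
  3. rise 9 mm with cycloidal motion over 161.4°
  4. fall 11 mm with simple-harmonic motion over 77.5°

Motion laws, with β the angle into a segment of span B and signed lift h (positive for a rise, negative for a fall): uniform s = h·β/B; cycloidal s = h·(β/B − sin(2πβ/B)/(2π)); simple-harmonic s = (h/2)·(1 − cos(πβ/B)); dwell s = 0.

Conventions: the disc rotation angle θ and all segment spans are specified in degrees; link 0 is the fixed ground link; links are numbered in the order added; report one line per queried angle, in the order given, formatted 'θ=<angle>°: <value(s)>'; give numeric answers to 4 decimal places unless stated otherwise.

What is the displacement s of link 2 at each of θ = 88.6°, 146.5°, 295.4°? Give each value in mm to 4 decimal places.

segment 1 (0° to 43.8°, uniform, h = 11) is passed completely: s = 0.0000 + (11) = 11.0000
θ = 88.6° falls in segment 2 (43.8° to 121.1°, simple-harmonic, h = -9): β = 88.6 − 43.8 = 44.8°, B = 77.3°; Δs = -9/2·(1 − cos(π·0.5796)) = -5.6131; s = 11.0000 − 5.6131 = 5.3869
segment 2 (43.8° to 121.1°, simple-harmonic, h = -9) is passed completely: s = 11.0000 + (-9) = 2.0000
θ = 146.5° falls in segment 3 (121.1° to 282.5°, cycloidal, h = 9): β = 146.5 − 121.1 = 25.4°, B = 161.4°; Δs = 9·(0.1574 − sin(2π·0.1574)/(2π)) = 0.2198; s = 2.0000 + 0.2198 = 2.2198
segment 3 (121.1° to 282.5°, cycloidal, h = 9) is passed completely: s = 2.0000 + (9) = 11.0000
θ = 295.4° falls in segment 4 (282.5° to 360°, simple-harmonic, h = -11): β = 295.4 − 282.5 = 12.9°, B = 77.5°; Δs = -11/2·(1 − cos(π·0.1665)) = -0.7350; s = 11.0000 − 0.7350 = 10.2650

θ=88.6°: 5.3869
θ=146.5°: 2.2198
θ=295.4°: 10.2650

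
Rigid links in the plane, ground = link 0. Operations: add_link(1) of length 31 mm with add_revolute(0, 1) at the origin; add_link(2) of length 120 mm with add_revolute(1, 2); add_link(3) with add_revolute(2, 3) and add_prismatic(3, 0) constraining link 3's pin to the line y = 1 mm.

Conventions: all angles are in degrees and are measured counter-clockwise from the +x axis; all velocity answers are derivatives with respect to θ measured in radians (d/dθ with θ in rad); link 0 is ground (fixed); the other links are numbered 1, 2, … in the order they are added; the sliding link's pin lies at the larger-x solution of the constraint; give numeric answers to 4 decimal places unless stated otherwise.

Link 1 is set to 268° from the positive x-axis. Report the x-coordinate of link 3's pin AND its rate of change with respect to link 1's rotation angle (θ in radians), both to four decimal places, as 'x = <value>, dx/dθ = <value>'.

geometry: r = 31 mm, L = 120 mm, e = 1 mm
crank pin P = (r cos θ, r sin θ) = (-1.081884, -30.981116)
h = r sin θ − e = -30.981116 − 1 = -31.981116
x = r cos θ + √(L² − h²) = -1.081884 + 115.659882 = 114.577997
dx/dθ = −r sin θ − h·r cos θ/√(L² − h²) (θ in radians; h = -31.981116) = 30.681964

x = 114.5780, dx/dθ = 30.6820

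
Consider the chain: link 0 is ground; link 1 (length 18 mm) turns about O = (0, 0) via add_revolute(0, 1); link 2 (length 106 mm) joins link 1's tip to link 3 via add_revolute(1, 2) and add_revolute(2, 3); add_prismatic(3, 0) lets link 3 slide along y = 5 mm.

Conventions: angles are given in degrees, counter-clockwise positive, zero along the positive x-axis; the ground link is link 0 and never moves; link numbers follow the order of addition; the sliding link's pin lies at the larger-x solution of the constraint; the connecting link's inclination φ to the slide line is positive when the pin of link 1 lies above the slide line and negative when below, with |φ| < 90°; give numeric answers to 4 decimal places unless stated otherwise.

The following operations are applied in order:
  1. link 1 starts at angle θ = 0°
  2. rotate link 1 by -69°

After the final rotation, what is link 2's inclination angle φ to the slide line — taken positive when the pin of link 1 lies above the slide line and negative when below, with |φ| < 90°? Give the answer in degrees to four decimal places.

geometry: r = 18 mm, L = 106 mm, e = 5 mm; θ starts at 0°
rotate link 1 by -69°: θ ← 0° -69° = -69°
h = r sin θ − e = -16.804448 − 5 = -21.804448
sin φ = h / L = -21.804448 / 106 = -0.20570234
φ = arcsin(-0.20570234) = -11.870616°

-11.8706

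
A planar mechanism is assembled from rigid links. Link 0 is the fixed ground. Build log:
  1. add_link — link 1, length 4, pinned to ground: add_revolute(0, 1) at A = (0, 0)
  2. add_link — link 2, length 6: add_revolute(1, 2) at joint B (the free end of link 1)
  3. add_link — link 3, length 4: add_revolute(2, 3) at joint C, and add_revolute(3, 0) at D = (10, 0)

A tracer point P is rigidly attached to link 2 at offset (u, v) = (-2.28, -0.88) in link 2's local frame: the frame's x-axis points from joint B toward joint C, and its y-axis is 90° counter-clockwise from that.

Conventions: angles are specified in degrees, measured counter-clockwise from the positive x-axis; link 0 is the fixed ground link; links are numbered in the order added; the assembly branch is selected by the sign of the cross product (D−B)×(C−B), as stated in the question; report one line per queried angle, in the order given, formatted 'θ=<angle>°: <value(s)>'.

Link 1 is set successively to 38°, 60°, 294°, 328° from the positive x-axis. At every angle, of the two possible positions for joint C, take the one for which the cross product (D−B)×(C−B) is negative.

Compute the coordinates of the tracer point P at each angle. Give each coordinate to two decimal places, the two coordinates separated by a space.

A=(0,0), D=(10.00,0)
θ=38°: B = A + 4.00·(cos38°, sin38°) = (3.1520, 2.4626)
θ=38°: |BD| = 7.2773
θ=38°: circle(B,6.00) ∩ circle(D,4.00): a=5.0128, h=3.2973
θ=38°:   candidates: C₊=(8.9849,3.8690) cross=23.995; C₋=(6.7533,-2.3364) cross=-23.995
θ=38°:   branch - wants cross < 0 → take C=(6.7533,-2.3364) (cross=-23.995)
θ=38°: ex = (C−B)/|BC| = (0.6002,-0.7998); ey = (0.7998,0.6002)
θ=38°: P = B + -2.28·ex + -0.88·ey = (1.0797,3.7581)
θ=60°: B = A + 4.00·(cos60°, sin60°) = (2.0000, 3.4641)
θ=60°: |BD| = 8.7178
θ=60°: circle(B,6.00) ∩ circle(D,4.00): a=5.5060, h=2.3842
θ=60°:   candidates: C₊=(8.0000,3.4641) cross=20.785; C₋=(6.1053,-0.9116) cross=-20.785
θ=60°:   branch - wants cross < 0 → take C=(6.1053,-0.9116) (cross=-20.785)
θ=60°: ex = (C−B)/|BC| = (0.6842,-0.7293); ey = (0.7293,0.6842)
θ=60°: P = B + -2.28·ex + -0.88·ey = (-0.2018,4.5248)
θ=294°: B = A + 4.00·(cos294°, sin294°) = (1.6269, -3.6542)
θ=294°: |BD| = 9.1357
θ=294°: circle(B,6.00) ∩ circle(D,4.00): a=5.6625, h=1.9841
θ=294°:   candidates: C₊=(6.0231,0.4292) cross=18.126; C₋=(7.6103,-3.2077) cross=-18.126
θ=294°:   branch - wants cross < 0 → take C=(7.6103,-3.2077) (cross=-18.126)
θ=294°: ex = (C−B)/|BC| = (0.9972,0.0744); ey = (-0.0744,0.9972)
θ=294°: P = B + -2.28·ex + -0.88·ey = (-0.5812,-4.7014)
θ=328°: B = A + 4.00·(cos328°, sin328°) = (3.3922, -2.1197)
θ=328°: |BD| = 6.9395
θ=328°: circle(B,6.00) ∩ circle(D,4.00): a=4.9108, h=3.4474
θ=328°:   candidates: C₊=(7.0152,2.6629) cross=23.923; C₋=(9.1213,-3.9023) cross=-23.923
θ=328°:   branch - wants cross < 0 → take C=(9.1213,-3.9023) (cross=-23.923)
θ=328°: ex = (C−B)/|BC| = (0.9548,-0.2971); ey = (0.2971,0.9548)
θ=328°: P = B + -2.28·ex + -0.88·ey = (0.9537,-2.2826)

θ=38°: 1.08 3.76
θ=60°: -0.20 4.52
θ=294°: -0.58 -4.70
θ=328°: 0.95 -2.28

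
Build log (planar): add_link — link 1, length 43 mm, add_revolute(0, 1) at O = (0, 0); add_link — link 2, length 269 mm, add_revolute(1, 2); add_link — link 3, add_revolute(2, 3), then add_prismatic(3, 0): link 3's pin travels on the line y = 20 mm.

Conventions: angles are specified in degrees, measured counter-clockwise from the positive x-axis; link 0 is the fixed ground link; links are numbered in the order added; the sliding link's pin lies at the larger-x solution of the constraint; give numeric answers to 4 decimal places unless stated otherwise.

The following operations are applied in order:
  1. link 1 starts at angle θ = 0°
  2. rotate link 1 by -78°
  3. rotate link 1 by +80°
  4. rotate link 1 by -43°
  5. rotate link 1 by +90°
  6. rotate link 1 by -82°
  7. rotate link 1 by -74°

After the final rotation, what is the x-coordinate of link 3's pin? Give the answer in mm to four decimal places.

geometry: r = 43 mm, L = 269 mm, e = 20 mm; θ starts at 0°
rotate link 1 by -78°: θ ← 0° -78° = -78°
rotate link 1 by +80°: θ ← -78° +80° = 2°
rotate link 1 by -43°: θ ← 2° -43° = -41°
rotate link 1 by +90°: θ ← -41° +90° = 49°
rotate link 1 by -82°: θ ← 49° -82° = -33°
rotate link 1 by -74°: θ ← -33° -74° = -107°
crank pin P = (r cos θ, r sin θ) = (-12.571983, -41.121105)
h = r sin θ − e = -41.121105 − 20 = -61.121105
x = r cos θ + √(L² − h²) = -12.571983 + 261.964140 = 249.392157

249.3922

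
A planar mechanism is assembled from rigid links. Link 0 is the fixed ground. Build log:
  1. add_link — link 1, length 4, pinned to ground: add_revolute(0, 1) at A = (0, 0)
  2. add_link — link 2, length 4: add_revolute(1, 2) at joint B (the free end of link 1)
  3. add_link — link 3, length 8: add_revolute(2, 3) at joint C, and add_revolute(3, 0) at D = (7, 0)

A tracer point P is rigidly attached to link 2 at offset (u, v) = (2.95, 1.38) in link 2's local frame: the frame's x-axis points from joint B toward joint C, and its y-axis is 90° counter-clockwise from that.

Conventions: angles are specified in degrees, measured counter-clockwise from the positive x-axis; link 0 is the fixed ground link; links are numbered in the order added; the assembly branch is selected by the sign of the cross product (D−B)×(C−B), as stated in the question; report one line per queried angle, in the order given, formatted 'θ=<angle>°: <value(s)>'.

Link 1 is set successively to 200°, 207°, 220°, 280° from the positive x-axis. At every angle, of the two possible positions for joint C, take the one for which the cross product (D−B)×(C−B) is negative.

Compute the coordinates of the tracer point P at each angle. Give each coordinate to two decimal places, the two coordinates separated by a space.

A=(0,0), D=(7.00,0)
θ=200°: B = A + 4.00·(cos200°, sin200°) = (-3.7588, -1.3681)
θ=200°: |BD| = 10.8454
θ=200°: circle(B,4.00) ∩ circle(D,8.00): a=3.2098, h=2.3869
θ=200°:   candidates: C₊=(-0.8757,1.4046) cross=25.887; C₋=(-0.2735,-3.3310) cross=-25.887
θ=200°:   branch - wants cross < 0 → take C=(-0.2735,-3.3310) (cross=-25.887)
θ=200°: ex = (C−B)/|BC| = (0.8713,-0.4907); ey = (0.4907,0.8713)
θ=200°: P = B + 2.95·ex + 1.38·ey = (-0.5112,-1.6133)
θ=207°: B = A + 4.00·(cos207°, sin207°) = (-3.5640, -1.8160)
θ=207°: |BD| = 10.7190
θ=207°: circle(B,4.00) ∩ circle(D,8.00): a=3.1205, h=2.5025
θ=207°:   candidates: C₊=(-0.9126,1.1791) cross=26.825; C₋=(-0.0647,-3.7537) cross=-26.825
θ=207°:   branch - wants cross < 0 → take C=(-0.0647,-3.7537) (cross=-26.825)
θ=207°: ex = (C−B)/|BC| = (0.8748,-0.4844); ey = (0.4844,0.8748)
θ=207°: P = B + 2.95·ex + 1.38·ey = (-0.3148,-2.0378)
θ=220°: B = A + 4.00·(cos220°, sin220°) = (-3.0642, -2.5712)
θ=220°: |BD| = 10.3874
θ=220°: circle(B,4.00) ∩ circle(D,8.00): a=2.8832, h=2.7725
θ=220°:   candidates: C₊=(-0.9570,0.8288) cross=28.800; C₋=(0.4156,-4.5438) cross=-28.800
θ=220°:   branch - wants cross < 0 → take C=(0.4156,-4.5438) (cross=-28.800)
θ=220°: ex = (C−B)/|BC| = (0.8699,-0.4932); ey = (0.4932,0.8699)
θ=220°: P = B + 2.95·ex + 1.38·ey = (0.1827,-2.8254)
θ=280°: B = A + 4.00·(cos280°, sin280°) = (0.6946, -3.9392)
θ=280°: |BD| = 7.4348
θ=280°: circle(B,4.00) ∩ circle(D,8.00): a=0.4893, h=3.9700
θ=280°:   candidates: C₊=(-0.9939,-0.3131) cross=29.516; C₋=(3.2130,-7.0469) cross=-29.516
θ=280°:   branch - wants cross < 0 → take C=(3.2130,-7.0469) (cross=-29.516)
θ=280°: ex = (C−B)/|BC| = (0.6296,-0.7769); ey = (0.7769,0.6296)
θ=280°: P = B + 2.95·ex + 1.38·ey = (3.6241,-5.3623)

θ=200°: -0.51 -1.61
θ=207°: -0.31 -2.04
θ=220°: 0.18 -2.83
θ=280°: 3.62 -5.36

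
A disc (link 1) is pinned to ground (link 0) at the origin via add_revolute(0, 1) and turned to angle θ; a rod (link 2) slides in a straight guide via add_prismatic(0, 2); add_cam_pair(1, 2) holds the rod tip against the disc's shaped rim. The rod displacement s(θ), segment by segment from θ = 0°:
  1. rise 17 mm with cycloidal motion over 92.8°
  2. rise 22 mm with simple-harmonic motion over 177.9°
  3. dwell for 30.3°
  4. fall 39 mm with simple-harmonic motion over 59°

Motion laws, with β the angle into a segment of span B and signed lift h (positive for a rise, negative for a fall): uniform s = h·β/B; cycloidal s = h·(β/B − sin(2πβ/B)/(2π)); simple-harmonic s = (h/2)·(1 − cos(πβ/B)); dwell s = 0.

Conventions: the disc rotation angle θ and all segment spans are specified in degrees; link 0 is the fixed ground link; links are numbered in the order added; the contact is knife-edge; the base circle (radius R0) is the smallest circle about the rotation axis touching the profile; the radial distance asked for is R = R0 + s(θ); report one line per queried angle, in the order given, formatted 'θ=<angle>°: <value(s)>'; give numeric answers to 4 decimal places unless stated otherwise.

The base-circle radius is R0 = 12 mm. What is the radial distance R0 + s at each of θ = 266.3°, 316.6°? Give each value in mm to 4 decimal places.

segment 1 (0° to 92.8°, cycloidal, h = 17) is passed completely: s = 0.0000 + (17) = 17.0000
θ = 266.3° falls in segment 2 (92.8° to 270.7°, simple-harmonic, h = 22): β = 266.3 − 92.8 = 173.5°, B = 177.9°; Δs = 22/2·(1 − cos(π·0.9753)) = 21.9668; s = 17.0000 + 21.9668 = 38.9668
segment 2 (92.8° to 270.7°, simple-harmonic, h = 22) is passed completely: s = 17.0000 + (22) = 39.0000
segment 3 (270.7° to 301°, dwell): s unchanged at 39.0000
θ = 316.6° falls in segment 4 (301° to 360°, simple-harmonic, h = -39): β = 316.6 − 301 = 15.6°, B = 59°; Δs = -39/2·(1 − cos(π·0.2644)) = -6.3494; s = 39.0000 − 6.3494 = 32.6506
θ=266.3°: R = R0 + s = 12 + 38.9668 = 50.9668
θ=316.6°: R = R0 + s = 12 + 32.6506 = 44.6506

θ=266.3°: 50.9668
θ=316.6°: 44.6506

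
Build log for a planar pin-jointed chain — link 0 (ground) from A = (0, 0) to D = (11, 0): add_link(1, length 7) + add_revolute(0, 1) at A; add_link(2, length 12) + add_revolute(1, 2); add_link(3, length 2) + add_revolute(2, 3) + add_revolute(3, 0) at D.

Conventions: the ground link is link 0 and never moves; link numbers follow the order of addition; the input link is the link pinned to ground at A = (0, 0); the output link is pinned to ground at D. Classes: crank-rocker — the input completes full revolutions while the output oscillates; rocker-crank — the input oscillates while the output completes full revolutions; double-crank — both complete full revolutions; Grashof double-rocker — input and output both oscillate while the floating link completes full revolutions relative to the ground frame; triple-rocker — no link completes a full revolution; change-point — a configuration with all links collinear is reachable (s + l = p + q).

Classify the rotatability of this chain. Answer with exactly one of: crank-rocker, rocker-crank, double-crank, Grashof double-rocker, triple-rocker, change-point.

lengths: ground=11, input=7, coupler=12, output=2
sorted: s=2 (shortest), l=12 (longest), p+q=18
s + l = 14 vs p + q = 18
s + l < p + q (Grashof) with shortest = output link → rocker-crank

rocker-crank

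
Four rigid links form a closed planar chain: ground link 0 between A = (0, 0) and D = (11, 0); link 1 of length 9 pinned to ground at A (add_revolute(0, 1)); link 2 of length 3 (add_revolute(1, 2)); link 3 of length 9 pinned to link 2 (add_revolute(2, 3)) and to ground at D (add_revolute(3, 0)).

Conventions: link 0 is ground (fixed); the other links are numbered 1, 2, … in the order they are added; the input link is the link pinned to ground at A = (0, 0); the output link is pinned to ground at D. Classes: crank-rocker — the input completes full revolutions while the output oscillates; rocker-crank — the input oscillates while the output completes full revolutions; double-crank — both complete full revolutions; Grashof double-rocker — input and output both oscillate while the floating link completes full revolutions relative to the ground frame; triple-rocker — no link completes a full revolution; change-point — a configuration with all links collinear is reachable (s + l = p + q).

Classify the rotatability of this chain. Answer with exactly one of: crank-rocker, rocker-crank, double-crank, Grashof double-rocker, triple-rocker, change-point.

lengths: ground=11, input=9, coupler=3, output=9
sorted: s=3 (shortest), l=11 (longest), p+q=18
s + l = 14 vs p + q = 18
s + l < p + q (Grashof) with shortest = coupler link → Grashof double-rocker

Grashof double-rocker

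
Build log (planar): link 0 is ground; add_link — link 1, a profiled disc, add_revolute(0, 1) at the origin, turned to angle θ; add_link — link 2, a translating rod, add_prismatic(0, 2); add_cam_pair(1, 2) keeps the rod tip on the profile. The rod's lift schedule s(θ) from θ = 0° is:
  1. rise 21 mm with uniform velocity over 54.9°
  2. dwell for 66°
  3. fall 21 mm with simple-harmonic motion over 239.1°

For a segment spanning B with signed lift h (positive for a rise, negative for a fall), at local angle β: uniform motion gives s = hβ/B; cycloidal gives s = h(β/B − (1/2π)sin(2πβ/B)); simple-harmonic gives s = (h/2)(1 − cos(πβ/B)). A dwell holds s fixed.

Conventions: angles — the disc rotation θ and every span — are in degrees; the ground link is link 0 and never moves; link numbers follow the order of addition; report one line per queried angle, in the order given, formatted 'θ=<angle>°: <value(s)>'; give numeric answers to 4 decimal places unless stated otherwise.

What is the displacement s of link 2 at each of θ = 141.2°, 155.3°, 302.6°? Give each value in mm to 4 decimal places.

seg 1 [0°–54.9°] uniform, h=21: full span → s += 21 → s = 21.0000
seg 2 [54.9°–120.9°] dwell: s stays 21.0000
seg 3 [120.9°–360°] simple-harmonic, h=-21: θ=141.2° here. β=20.3, B=239.1. -21/2·(1 − cos(π·0.0849)) = -0.3713 → s = 20.6287
seg 3 [120.9°–360°] simple-harmonic, h=-21: θ=155.3° here. β=34.4, B=239.1. -21/2·(1 − cos(π·0.1439)) = -1.0544 → s = 19.9456
seg 3 [120.9°–360°] simple-harmonic, h=-21: θ=302.6° here. β=181.7, B=239.1. -21/2·(1 − cos(π·0.7599)) = -18.1527 → s = 2.8473

θ=141.2°: 20.6287
θ=155.3°: 19.9456
θ=302.6°: 2.8473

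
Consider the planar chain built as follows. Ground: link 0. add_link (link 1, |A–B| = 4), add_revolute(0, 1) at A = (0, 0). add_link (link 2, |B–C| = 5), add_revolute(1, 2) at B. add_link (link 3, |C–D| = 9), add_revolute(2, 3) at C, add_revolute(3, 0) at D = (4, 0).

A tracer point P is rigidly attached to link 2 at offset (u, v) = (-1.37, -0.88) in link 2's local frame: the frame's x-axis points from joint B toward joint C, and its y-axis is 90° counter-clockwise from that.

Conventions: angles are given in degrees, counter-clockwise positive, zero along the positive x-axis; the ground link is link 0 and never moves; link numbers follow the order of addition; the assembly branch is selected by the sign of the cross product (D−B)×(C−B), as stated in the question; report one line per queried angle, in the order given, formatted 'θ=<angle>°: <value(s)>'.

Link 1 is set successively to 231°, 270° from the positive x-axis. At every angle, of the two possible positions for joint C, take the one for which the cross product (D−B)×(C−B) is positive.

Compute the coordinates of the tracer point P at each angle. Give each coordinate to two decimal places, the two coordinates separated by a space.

A=(0,0), D=(4.00,0)
θ=231°: B = A + 4.00·(cos231°, sin231°) = (-2.5173, -3.1086)
θ=231°: |BD| = 7.2207
θ=231°: circle(B,5.00) ∩ circle(D,9.00): a=-0.2674, h=4.9928
θ=231°:   candidates: C₊=(-4.9081,1.2828) cross=36.052; C₋=(-0.6092,-7.7302) cross=-36.052
θ=231°:   branch + wants cross > 0 → take C=(-4.9081,1.2828) (cross=36.052)
θ=231°: ex = (C−B)/|BC| = (-0.4782,0.8783); ey = (-0.8783,-0.4782)
θ=231°: P = B + -1.37·ex + -0.88·ey = (-1.0893,-3.8910)
θ=270°: B = A + 4.00·(cos270°, sin270°) = (-0.0000, -4.0000)
θ=270°: |BD| = 5.6569
θ=270°: circle(B,5.00) ∩ circle(D,9.00): a=-2.1213, h=4.5277
θ=270°:   candidates: C₊=(-4.7016,-2.2984) cross=25.612; C₋=(1.7016,-8.7016) cross=-25.612
θ=270°:   branch + wants cross > 0 → take C=(-4.7016,-2.2984) (cross=25.612)
θ=270°: ex = (C−B)/|BC| = (-0.9403,0.3403); ey = (-0.3403,-0.9403)
θ=270°: P = B + -1.37·ex + -0.88·ey = (1.5877,-3.6388)

θ=231°: -1.09 -3.89
θ=270°: 1.59 -3.64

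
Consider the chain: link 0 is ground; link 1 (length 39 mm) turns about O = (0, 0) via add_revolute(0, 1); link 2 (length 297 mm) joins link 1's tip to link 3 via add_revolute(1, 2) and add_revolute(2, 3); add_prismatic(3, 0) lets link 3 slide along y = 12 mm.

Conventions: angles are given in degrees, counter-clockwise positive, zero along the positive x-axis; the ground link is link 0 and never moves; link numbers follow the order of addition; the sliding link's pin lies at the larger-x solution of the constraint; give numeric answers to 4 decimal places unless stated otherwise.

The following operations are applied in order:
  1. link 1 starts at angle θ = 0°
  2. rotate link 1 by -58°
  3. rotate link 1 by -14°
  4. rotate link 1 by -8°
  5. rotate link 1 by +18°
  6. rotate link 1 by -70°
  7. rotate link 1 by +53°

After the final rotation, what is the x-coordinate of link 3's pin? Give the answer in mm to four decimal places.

geometry: r = 39 mm, L = 297 mm, e = 12 mm; θ starts at 0°
rotate link 1 by -58°: θ ← 0° -58° = -58°
rotate link 1 by -14°: θ ← -58° -14° = -72°
rotate link 1 by -8°: θ ← -72° -8° = -80°
rotate link 1 by +18°: θ ← -80° +18° = -62°
rotate link 1 by -70°: θ ← -62° -70° = -132°
rotate link 1 by +53°: θ ← -132° +53° = -79°
crank pin P = (r cos θ, r sin θ) = (7.441551, -38.283460)
h = r sin θ − e = -38.283460 − 12 = -50.283460
x = r cos θ + √(L² − h²) = 7.441551 + 292.712442 = 300.153993

300.1540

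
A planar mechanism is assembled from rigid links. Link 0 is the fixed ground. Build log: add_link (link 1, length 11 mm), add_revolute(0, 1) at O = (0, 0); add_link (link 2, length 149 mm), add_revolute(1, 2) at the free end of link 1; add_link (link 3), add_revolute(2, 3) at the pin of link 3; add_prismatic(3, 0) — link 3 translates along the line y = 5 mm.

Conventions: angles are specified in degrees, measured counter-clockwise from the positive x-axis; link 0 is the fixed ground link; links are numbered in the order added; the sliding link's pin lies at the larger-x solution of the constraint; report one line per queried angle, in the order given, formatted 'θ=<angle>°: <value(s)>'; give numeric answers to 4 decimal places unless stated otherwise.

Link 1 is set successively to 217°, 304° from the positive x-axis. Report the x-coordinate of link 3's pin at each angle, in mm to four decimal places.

geometry: r = 11 mm, L = 149 mm, e = 5 mm
θ=217°: crank pin P = (r cos θ, r sin θ) = (-8.784991, -6.619965)
θ=217°: h = r sin θ − e = -6.619965 − 5 = -11.619965
θ=217°: x = r cos θ + √(L² − h²) = -8.784991 + 148.546210 = 139.761219
θ=304°: crank pin P = (r cos θ, r sin θ) = (6.151122, -9.119413)
θ=304°: h = r sin θ − e = -9.119413 − 5 = -14.119413
θ=304°: x = r cos θ + √(L² − h²) = 6.151122 + 148.329505 = 154.480627

θ=217°: 139.7612
θ=304°: 154.4806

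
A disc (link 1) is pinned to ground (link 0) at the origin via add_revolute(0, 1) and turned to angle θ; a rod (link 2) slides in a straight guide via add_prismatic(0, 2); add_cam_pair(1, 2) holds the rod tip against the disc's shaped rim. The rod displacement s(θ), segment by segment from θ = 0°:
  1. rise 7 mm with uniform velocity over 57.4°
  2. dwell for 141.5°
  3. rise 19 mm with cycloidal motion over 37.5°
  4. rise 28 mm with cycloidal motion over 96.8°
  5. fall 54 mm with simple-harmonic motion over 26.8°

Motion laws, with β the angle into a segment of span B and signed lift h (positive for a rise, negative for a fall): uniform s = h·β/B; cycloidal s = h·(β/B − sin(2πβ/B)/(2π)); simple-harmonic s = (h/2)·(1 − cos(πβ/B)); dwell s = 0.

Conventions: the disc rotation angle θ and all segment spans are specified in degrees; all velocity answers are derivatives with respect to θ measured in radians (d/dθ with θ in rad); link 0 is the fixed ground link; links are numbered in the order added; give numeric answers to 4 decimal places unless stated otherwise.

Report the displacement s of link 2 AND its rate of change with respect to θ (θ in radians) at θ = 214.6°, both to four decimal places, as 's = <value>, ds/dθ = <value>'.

segment 1 (0° to 57.4°, uniform, h = 7) is passed completely: s = 0.0000 + (7) = 7.0000
segment 2 (57.4° to 198.9°, dwell): s unchanged at 7.0000
θ = 214.6° falls in segment 3 (198.9° to 236.4°, cycloidal, h = 19): β = 214.6 − 198.9 = 15.7°, B = 37.5°; Δs = 19·(0.4187 − sin(2π·0.4187)/(2π)) = 6.4757; s = 7.0000 + 6.4757 = 13.4757
velocity in seg [198.9°–236.4°] (cycloidal), θ in radians: β = 15.7° = 0.2740 rad, B = 37.5° = 0.6545 rad; ds/dθ = (h/B)(1 − cos(2πβ/B)) = (19/0.6545)(1 − cos(2π·0.4187)) = 54.350869 mm/rad

s = 13.4757, ds/dθ = 54.3509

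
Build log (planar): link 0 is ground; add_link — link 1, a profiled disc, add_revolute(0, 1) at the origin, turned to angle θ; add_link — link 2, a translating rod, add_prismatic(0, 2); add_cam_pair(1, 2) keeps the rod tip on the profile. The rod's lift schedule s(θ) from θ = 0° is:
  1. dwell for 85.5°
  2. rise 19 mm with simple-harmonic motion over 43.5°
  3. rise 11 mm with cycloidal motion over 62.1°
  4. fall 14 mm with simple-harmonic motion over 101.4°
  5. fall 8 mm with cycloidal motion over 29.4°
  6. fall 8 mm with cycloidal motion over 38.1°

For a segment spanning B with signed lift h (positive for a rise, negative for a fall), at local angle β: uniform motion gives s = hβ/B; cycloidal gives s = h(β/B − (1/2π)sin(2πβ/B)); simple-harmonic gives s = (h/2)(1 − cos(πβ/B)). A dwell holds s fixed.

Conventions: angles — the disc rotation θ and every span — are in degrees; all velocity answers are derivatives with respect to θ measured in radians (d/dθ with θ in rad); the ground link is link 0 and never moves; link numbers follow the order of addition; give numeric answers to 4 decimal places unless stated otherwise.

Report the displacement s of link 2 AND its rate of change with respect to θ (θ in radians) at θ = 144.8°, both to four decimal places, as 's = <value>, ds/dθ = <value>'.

seg 1 [0°–85.5°] dwell: s stays 0.0000
seg 2 [85.5°–129°] simple-harmonic, h=19: full span → s += 19 → s = 19.0000
seg 3 [129°–191.1°] cycloidal, h=11: θ=144.8° here. β=15.8, B=62.1. 11·(0.2544 − sin(2π·0.2544)/(2π)) = 1.0487 → s = 20.0487
velocity in seg [129°–191.1°] (cycloidal), θ in radians: β = 15.8° = 0.2758 rad, B = 62.1° = 1.0838 rad; ds/dθ = (h/B)(1 − cos(2πβ/B)) = (11/1.0838)(1 − cos(2π·0.2544)) = 10.431361 mm/rad

s = 20.0487, ds/dθ = 10.4314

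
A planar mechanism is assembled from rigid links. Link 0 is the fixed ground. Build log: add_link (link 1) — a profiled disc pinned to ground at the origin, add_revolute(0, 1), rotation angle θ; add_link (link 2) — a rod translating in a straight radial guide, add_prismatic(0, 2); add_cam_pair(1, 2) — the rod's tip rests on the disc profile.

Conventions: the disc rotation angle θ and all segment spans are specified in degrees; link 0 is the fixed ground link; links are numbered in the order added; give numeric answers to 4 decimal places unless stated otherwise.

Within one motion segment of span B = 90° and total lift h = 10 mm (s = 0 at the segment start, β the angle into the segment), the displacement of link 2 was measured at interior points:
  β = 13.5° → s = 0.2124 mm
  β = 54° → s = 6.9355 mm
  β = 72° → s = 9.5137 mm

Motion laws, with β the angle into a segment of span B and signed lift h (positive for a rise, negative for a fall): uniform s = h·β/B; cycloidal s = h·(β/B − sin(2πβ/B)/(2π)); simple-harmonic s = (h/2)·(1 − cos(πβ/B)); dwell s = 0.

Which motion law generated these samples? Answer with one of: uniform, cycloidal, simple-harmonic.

candidates at β/B = r: uniform s = h·r (linear in β); cycloidal s = h·(r − sin(2πr)/(2π)); simple-harmonic s = (h/2)(1 − cos(πr))
β=13.5°: printed 0.2124 | uniform 1.5000, cycloidal 0.2124, simple-harmonic 0.5450
β=54°: printed 6.9355 | uniform 6.0000, cycloidal 6.9355, simple-harmonic 6.5451
β=72°: printed 9.5137 | uniform 8.0000, cycloidal 9.5137, simple-harmonic 9.0451
only one law matches every sample → cycloidal

cycloidal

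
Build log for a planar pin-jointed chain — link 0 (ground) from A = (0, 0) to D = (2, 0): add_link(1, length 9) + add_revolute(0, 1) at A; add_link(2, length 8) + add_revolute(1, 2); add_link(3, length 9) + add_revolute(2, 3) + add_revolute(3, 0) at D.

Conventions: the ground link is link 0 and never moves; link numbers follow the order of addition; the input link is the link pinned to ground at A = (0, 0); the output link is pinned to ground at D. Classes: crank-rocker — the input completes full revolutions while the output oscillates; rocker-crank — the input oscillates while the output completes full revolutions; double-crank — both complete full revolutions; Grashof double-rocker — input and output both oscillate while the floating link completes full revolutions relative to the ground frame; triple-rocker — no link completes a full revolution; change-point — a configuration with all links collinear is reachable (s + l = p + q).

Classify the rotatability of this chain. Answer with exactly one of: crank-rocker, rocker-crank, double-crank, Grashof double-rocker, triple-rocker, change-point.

lengths: ground=2, input=9, coupler=8, output=9
sorted: s=2 (shortest), l=9 (longest), p+q=17
s + l = 11 vs p + q = 17
s + l < p + q (Grashof) with shortest = ground link → double-crank

double-crank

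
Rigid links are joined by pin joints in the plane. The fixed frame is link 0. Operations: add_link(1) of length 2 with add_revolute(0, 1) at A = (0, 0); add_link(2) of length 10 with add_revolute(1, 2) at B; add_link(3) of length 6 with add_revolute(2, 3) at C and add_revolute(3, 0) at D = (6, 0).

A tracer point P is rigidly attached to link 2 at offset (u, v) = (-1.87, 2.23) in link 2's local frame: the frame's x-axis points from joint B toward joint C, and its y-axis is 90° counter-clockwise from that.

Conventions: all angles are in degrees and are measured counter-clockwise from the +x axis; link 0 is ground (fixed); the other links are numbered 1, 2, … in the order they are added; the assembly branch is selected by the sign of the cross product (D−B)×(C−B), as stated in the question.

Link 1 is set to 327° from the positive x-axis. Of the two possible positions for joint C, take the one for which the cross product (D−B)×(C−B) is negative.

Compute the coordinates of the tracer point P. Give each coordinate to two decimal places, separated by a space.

A=(0,0), D=(6.00,0)
B = A + 2.00·(cos327°, sin327°) = (1.6773, -1.0893)
|BD| = 4.4578
circle(B,10.00) ∩ circle(D,6.00): a=9.4073, h=3.3915
  candidates: C₊=(9.9708,4.4981) cross=15.118; C₋=(11.6282,-2.0792) cross=-15.118
  branch - wants cross < 0 → take C=(11.6282,-2.0792) (cross=-15.118)
ex = (C−B)/|BC| = (0.9951,-0.0990); ey = (0.0990,0.9951)
P = B + -1.87·ex + 2.23·ey = (0.0373,1.3149)

0.04 1.31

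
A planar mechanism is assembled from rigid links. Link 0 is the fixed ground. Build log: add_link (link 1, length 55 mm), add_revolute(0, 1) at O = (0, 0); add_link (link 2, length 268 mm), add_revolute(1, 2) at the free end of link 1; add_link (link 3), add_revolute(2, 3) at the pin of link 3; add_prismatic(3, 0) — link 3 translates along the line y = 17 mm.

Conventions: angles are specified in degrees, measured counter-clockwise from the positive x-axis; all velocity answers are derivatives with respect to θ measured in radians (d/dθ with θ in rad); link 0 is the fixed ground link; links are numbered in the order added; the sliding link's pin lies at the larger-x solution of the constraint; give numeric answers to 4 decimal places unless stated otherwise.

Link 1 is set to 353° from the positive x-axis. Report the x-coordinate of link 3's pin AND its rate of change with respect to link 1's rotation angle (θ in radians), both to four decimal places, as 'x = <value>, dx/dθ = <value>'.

geometry: r = 55 mm, L = 268 mm, e = 17 mm
crank pin P = (r cos θ, r sin θ) = (54.590038, -6.702814)
h = r sin θ − e = -6.702814 − 17 = -23.702814
x = r cos θ + √(L² − h²) = 54.590038 + 266.949764 = 321.539803
dx/dθ = −r sin θ − h·r cos θ/√(L² − h²) (θ in radians; h = -23.702814) = 11.549934

x = 321.5398, dx/dθ = 11.5499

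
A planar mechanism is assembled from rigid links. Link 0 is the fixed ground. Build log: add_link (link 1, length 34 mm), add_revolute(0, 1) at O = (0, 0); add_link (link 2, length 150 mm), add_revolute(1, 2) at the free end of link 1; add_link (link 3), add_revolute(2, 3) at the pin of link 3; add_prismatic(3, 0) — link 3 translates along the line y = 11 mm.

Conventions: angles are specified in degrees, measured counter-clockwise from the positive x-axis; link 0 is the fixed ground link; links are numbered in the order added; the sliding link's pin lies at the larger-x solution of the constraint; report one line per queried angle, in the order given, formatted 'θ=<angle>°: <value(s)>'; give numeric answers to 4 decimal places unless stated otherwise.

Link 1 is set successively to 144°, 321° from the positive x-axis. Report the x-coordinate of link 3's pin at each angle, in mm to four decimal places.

geometry: r = 34 mm, L = 150 mm, e = 11 mm
θ=144°: crank pin P = (r cos θ, r sin θ) = (-27.506578, 19.984699)
θ=144°: h = r sin θ − e = 19.984699 − 11 = 8.984699
θ=144°: x = r cos θ + √(L² − h²) = -27.506578 + 149.730676 = 122.224098
θ=321°: crank pin P = (r cos θ, r sin θ) = (26.422963, -21.396893)
θ=321°: h = r sin θ − e = -21.396893 − 11 = -32.396893
θ=321°: x = r cos θ + √(L² − h²) = 26.422963 + 146.459692 = 172.882654

θ=144°: 122.2241
θ=321°: 172.8827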